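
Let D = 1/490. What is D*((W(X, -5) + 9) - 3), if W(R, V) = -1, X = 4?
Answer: 1/98 ≈ 0.010204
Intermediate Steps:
D = 1/490 ≈ 0.0020408
D*((W(X, -5) + 9) - 3) = ((-1 + 9) - 3)/490 = (8 - 3)/490 = (1/490)*5 = 1/98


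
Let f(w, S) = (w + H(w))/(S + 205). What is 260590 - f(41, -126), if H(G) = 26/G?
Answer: 844049303/3239 ≈ 2.6059e+5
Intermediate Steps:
f(w, S) = (w + 26/w)/(205 + S) (f(w, S) = (w + 26/w)/(S + 205) = (w + 26/w)/(205 + S))
260590 - f(41, -126) = 260590 - (26 + 41²)/(41*(205 - 126)) = 260590 - (26 + 1681)/(41*79) = 260590 - 1707/(41*79) = 260590 - 1*1707/3239 = 260590 - 1707/3239 = 844049303/3239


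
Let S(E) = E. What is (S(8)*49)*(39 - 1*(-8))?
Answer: 18424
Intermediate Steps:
(S(8)*49)*(39 - 1*(-8)) = (8*49)*(39 - 1*(-8)) = 392*(39 + 8) = 392*47 = 18424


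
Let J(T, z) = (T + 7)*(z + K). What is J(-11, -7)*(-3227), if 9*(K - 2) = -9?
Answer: -77448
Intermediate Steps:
K = 1 (K = 2 + (⅑)*(-9) = 2 - 1 = 1)
J(T, z) = (1 + z)*(7 + T) (J(T, z) = (T + 7)*(z + 1) = (7 + T)*(1 + z) = (1 + z)*(7 + T))
J(-11, -7)*(-3227) = (7 - 11 + 7*(-7) - 11*(-7))*(-3227) = (7 - 11 - 49 + 77)*(-3227) = 24*(-3227) = -77448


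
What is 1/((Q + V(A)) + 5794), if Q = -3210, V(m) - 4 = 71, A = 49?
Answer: 1/2659 ≈ 0.00037608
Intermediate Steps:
V(m) = 75 (V(m) = 4 + 71 = 75)
1/((Q + V(A)) + 5794) = 1/((-3210 + 75) + 5794) = 1/(-3135 + 5794) = 1/2659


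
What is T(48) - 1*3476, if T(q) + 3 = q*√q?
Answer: -3479 + 192*√3 ≈ -3146.4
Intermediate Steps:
T(q) = -3 + q^(3/2) (T(q) = -3 + q*√q = -3 + q^(3/2))
T(48) - 1*3476 = (-3 + 48^(3/2)) - 1*3476 = (-3 + 192*√3) - 3476 = -3479 + 192*√3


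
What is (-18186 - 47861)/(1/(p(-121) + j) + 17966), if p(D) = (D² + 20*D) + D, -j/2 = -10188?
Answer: -2144942372/583463817 ≈ -3.6762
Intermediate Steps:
j = 20376 (j = -2*(-10188) = 20376)
p(D) = D² + 21*D
(-18186 - 47861)/(1/(p(-121) + j) + 17966) = (-18186 - 47861)/(1/(-121*(21 - 121) + 20376) + 17966) = -66047/(1/(-121*(-100) + 20376) + 17966) = -66047/(1/(12100 + 20376) + 17966) = -66047/(1/32476 + 17966) = -66047/583463817/32476 = -66047*32476/583463817 = -2144942372/583463817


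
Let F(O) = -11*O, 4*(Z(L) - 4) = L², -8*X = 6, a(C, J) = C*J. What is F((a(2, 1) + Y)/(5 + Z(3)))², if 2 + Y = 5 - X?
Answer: 64009/2025 ≈ 31.609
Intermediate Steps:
X = -¾ (X = -⅛*6 = -¾ ≈ -0.75000)
Y = 15/4 (Y = -2 + (5 - 1*(-¾)) = -2 + (5 + ¾) = -2 + 23/4 = 15/4 ≈ 3.7500)
Z(L) = 4 + L²/4
F((a(2, 1) + Y)/(5 + Z(3)))² = (-11*(2*1 + 15/4)/(5 + (4 + (¼)*3²)))² = (-11*(2 + 15/4)/(5 + (4 + (¼)*9)))² = (-253/(4*(5 + (4 + 9/4))))² = (-253/(4*(5 + 25/4)))² = (-253/(4*45/4))² = (-253*4/(4*45))² = (-11*23/45)² = (-253/45)² = 64009/2025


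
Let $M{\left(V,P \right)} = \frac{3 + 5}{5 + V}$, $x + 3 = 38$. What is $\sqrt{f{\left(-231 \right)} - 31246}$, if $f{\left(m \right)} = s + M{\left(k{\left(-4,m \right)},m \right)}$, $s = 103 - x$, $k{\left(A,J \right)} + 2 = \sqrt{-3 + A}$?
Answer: $\sqrt{2} \sqrt{\frac{-46763 - 15589 i \sqrt{7}}{3 + i \sqrt{7}}} \approx 0.0037461 - 176.57 i$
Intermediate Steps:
$x = 35$ ($x = -3 + 38 = 35$)
$k{\left(A,J \right)} = -2 + \sqrt{-3 + A}$
$M{\left(V,P \right)} = \frac{8}{5 + V}$
$s = 68$ ($s = 103 - 35 = 68$)
$f{\left(m \right)} = 68 + \frac{8}{3 + i \sqrt{7}}$ ($f{\left(m \right)} = 68 + \frac{8}{5 - \left(2 - \sqrt{-3 - 4}\right)} = 68 + \frac{8}{5 - \left(2 - \sqrt{-7}\right)} = 68 + \frac{8}{5 - \left(2 - i \sqrt{7}\right)} = 68 + \frac{8}{3 + i \sqrt{7}}$)
$\sqrt{f{\left(-231 \right)} - 31246} = \sqrt{\left(\frac{139}{2} - \frac{i \sqrt{7}}{2}\right) - 31246} = \sqrt{- \frac{62353}{2} - \frac{i \sqrt{7}}{2}}$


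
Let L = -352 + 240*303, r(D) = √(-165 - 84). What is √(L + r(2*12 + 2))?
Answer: √(72368 + I*√249) ≈ 269.01 + 0.029*I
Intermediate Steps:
r(D) = I*√249 (r(D) = √(-249) = I*√249)
L = 72368 (L = -352 + 72720 = 72368)
√(L + r(2*12 + 2)) = √(72368 + I*√249)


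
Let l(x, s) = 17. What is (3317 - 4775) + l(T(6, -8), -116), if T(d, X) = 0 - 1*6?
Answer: -1441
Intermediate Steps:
T(d, X) = -6 (T(d, X) = 0 - 6 = -6)
(3317 - 4775) + l(T(6, -8), -116) = (3317 - 4775) + 17 = -1458 + 17 = -1441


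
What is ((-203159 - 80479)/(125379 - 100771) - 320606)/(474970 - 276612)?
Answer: -3944878043/2440596832 ≈ -1.6164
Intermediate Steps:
((-203159 - 80479)/(125379 - 100771) - 320606)/(474970 - 276612) = (-283638/24608 - 320606)/198358 = (-283638*1/24608 - 320606)*(1/198358) = (-141819/12304 - 320606)*(1/198358) = -3944878043/12304*1/198358 = -3944878043/2440596832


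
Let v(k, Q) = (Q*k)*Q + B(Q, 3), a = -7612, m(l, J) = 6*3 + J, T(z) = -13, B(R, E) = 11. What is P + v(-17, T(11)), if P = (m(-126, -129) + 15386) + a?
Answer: 4801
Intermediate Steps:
m(l, J) = 18 + J
v(k, Q) = 11 + k*Q² (v(k, Q) = (Q*k)*Q + 11 = k*Q² + 11 = 11 + k*Q²)
P = 7663 (P = ((18 - 129) + 15386) - 7612 = (-111 + 15386) - 7612 = 15275 - 7612 = 7663)
P + v(-17, T(11)) = 7663 + (11 - 17*(-13)²) = 7663 + (11 - 17*169) = 7663 + (11 - 2873) = 7663 - 2862 = 4801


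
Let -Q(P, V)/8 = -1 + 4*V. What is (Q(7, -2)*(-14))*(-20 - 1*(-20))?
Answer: 0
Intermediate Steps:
Q(P, V) = 8 - 32*V (Q(P, V) = -8*(-1 + 4*V) = 8 - 32*V)
(Q(7, -2)*(-14))*(-20 - 1*(-20)) = ((8 - 32*(-2))*(-14))*(-20 - 1*(-20)) = ((8 + 64)*(-14))*(-20 + 20) = (72*(-14))*0 = -1008*0 = 0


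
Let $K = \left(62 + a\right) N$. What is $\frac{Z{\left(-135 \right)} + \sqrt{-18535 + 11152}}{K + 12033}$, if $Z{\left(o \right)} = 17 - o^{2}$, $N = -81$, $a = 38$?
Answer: $- \frac{18208}{3933} + \frac{i \sqrt{7383}}{3933} \approx -4.6295 + 0.021847 i$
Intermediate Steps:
$K = -8100$ ($K = \left(62 + 38\right) \left(-81\right) = 100 \left(-81\right) = -8100$)
$\frac{Z{\left(-135 \right)} + \sqrt{-18535 + 11152}}{K + 12033} = \frac{\left(17 - \left(-135\right)^{2}\right) + \sqrt{-18535 + 11152}}{-8100 + 12033} = \frac{\left(17 - 18225\right) + \sqrt{-7383}}{3933} = \left(\left(17 - 18225\right) + i \sqrt{7383}\right) \frac{1}{3933} = \left(-18208 + i \sqrt{7383}\right) \frac{1}{3933} = - \frac{18208}{3933} + \frac{i \sqrt{7383}}{3933}$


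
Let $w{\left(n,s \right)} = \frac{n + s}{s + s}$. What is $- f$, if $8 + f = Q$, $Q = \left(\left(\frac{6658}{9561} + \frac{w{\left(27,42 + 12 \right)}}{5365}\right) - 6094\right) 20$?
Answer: $\frac{1250300353901}{10258953} \approx 1.2187 \cdot 10^{5}$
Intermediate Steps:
$w{\left(n,s \right)} = \frac{n + s}{2 s}$
$Q = - \frac{1250218282277}{10258953}$ ($Q = \left(\left(\frac{6658}{9561} + \frac{\frac{1}{2} \frac{1}{42 + 12} \left(27 + \left(42 + 12\right)\right)}{5365}\right) - 6094\right) 20 = \left(\left(6658 \cdot \frac{1}{9561} + \frac{27 + 54}{2 \cdot 54} \cdot \frac{1}{5365}\right) - 6094\right) 20 = \left(\left(\frac{6658}{9561} + \frac{1}{2} \cdot \frac{1}{54} \cdot 81 \cdot \frac{1}{5365}\right) - 6094\right) 20 = \left(\left(\frac{6658}{9561} + \frac{3}{4} \cdot \frac{1}{5365}\right) - 6094\right) 20 = \left(\left(\frac{6658}{9561} + \frac{3}{21460}\right) - 6094\right) 20 = \left(\frac{142909363}{205179060} - 6094\right) 20 = \left(- \frac{1250218282277}{205179060}\right) 20 = - \frac{1250218282277}{10258953} \approx -1.2187 \cdot 10^{5}$)
$f = - \frac{1250300353901}{10258953}$ ($f = -8 - \frac{1250218282277}{10258953} = - \frac{1250300353901}{10258953} \approx -1.2187 \cdot 10^{5}$)
$- f = \left(-1\right) \left(- \frac{1250300353901}{10258953}\right) = \frac{1250300353901}{10258953}$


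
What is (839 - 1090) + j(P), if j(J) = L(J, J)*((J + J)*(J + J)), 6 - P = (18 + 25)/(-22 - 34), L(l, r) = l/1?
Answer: 43420035/43904 ≈ 988.98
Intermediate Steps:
L(l, r) = l (L(l, r) = l*1 = l)
P = 379/56 (P = 6 - (18 + 25)/(-22 - 34) = 6 - 43/(-56) = 6 - 43*(-1)/56 = 6 - 1*(-43/56) = 6 + 43/56 = 379/56 ≈ 6.7679)
j(J) = 4*J³ (j(J) = J*((J + J)*(J + J)) = J*((2*J)*(2*J)) = J*(4*J²) = 4*J³)
(839 - 1090) + j(P) = (839 - 1090) + 4*(379/56)³ = -251 + 4*(54439939/175616) = -251 + 54439939/43904 = 43420035/43904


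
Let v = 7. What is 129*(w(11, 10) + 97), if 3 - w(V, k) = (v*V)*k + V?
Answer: -87849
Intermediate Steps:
w(V, k) = 3 - V - 7*V*k (w(V, k) = 3 - ((7*V)*k + V) = 3 - (7*V*k + V) = 3 - (V + 7*V*k) = 3 + (-V - 7*V*k) = 3 - V - 7*V*k)
129*(w(11, 10) + 97) = 129*((3 - 1*11 - 7*11*10) + 97) = 129*((3 - 11 - 770) + 97) = 129*(-778 + 97) = 129*(-681) = -87849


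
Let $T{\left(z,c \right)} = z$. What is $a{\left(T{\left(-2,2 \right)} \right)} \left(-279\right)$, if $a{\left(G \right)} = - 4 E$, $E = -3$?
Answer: $-3348$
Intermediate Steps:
$a{\left(G \right)} = 12$ ($a{\left(G \right)} = \left(-4\right) \left(-3\right) = 12$)
$a{\left(T{\left(-2,2 \right)} \right)} \left(-279\right) = 12 \left(-279\right) = -3348$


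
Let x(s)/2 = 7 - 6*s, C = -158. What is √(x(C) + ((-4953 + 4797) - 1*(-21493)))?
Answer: 9*√287 ≈ 152.47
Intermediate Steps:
x(s) = 14 - 12*s (x(s) = 2*(7 - 6*s) = 14 - 12*s)
√(x(C) + ((-4953 + 4797) - 1*(-21493))) = √((14 - 12*(-158)) + ((-4953 + 4797) - 1*(-21493))) = √((14 + 1896) + (-156 + 21493)) = √(1910 + 21337) = √23247 = 9*√287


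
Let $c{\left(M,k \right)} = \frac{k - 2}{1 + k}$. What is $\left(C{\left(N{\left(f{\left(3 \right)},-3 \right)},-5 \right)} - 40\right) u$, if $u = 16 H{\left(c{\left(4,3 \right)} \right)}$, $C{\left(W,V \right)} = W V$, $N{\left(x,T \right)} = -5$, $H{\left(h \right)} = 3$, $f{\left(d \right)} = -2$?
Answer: $-720$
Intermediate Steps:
$c{\left(M,k \right)} = \frac{-2 + k}{1 + k}$
$C{\left(W,V \right)} = V W$
$u = 48$ ($u = 16 \cdot 3 = 48$)
$\left(C{\left(N{\left(f{\left(3 \right)},-3 \right)},-5 \right)} - 40\right) u = \left(\left(-5\right) \left(-5\right) - 40\right) 48 = \left(25 - 40\right) 48 = \left(-15\right) 48 = -720$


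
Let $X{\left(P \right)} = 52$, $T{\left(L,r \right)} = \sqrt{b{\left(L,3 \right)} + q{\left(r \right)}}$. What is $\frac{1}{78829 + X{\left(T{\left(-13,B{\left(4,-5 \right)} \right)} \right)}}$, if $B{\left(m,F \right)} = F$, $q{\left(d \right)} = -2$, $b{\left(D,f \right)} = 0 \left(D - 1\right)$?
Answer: $\frac{1}{78881} \approx 1.2677 \cdot 10^{-5}$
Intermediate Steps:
$b{\left(D,f \right)} = 0$ ($b{\left(D,f \right)} = 0 \left(-1 + D\right) = 0$)
$T{\left(L,r \right)} = i \sqrt{2}$ ($T{\left(L,r \right)} = \sqrt{0 - 2} = \sqrt{-2} = i \sqrt{2}$)
$\frac{1}{78829 + X{\left(T{\left(-13,B{\left(4,-5 \right)} \right)} \right)}} = \frac{1}{78829 + 52} = \frac{1}{78881}$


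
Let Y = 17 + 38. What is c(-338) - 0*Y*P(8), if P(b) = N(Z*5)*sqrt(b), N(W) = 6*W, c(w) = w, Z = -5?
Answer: -338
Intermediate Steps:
Y = 55
P(b) = -150*sqrt(b) (P(b) = (6*(-5*5))*sqrt(b) = (6*(-25))*sqrt(b) = -150*sqrt(b))
c(-338) - 0*Y*P(8) = -338 - 0*55*(-300*sqrt(2)) = -338 - 0*(-300*sqrt(2)) = -338 - 1*0 = -338 + 0 = -338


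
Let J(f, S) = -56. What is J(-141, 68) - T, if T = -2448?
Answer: 2392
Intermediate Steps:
J(-141, 68) - T = -56 - 1*(-2448) = -56 + 2448 = 2392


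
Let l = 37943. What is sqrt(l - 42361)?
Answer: 47*I*sqrt(2) ≈ 66.468*I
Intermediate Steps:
sqrt(l - 42361) = sqrt(37943 - 42361) = sqrt(-4418) = 47*I*sqrt(2)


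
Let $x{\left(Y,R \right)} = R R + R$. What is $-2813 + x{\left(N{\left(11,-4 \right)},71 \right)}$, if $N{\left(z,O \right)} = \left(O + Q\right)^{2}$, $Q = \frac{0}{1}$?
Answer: $2299$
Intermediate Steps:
$Q = 0$ ($Q = 0 \cdot 1 = 0$)
$N{\left(z,O \right)} = O^{2}$ ($N{\left(z,O \right)} = \left(O + 0\right)^{2} = O^{2}$)
$x{\left(Y,R \right)} = R + R^{2}$ ($x{\left(Y,R \right)} = R^{2} + R = R + R^{2}$)
$-2813 + x{\left(N{\left(11,-4 \right)},71 \right)} = -2813 + 71 \left(1 + 71\right) = -2813 + 71 \cdot 72 = -2813 + 5112 = 2299$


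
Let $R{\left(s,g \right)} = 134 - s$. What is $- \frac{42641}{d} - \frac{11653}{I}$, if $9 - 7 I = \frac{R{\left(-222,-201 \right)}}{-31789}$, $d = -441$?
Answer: $- \frac{1131324875942}{126327537} \approx -8955.5$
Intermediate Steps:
$I = \frac{286457}{222523}$ ($I = \frac{9}{7} - \frac{\left(134 - -222\right) \frac{1}{-31789}}{7} = \frac{9}{7} - \frac{\left(134 + 222\right) \left(- \frac{1}{31789}\right)}{7} = \frac{9}{7} - \frac{356 \left(- \frac{1}{31789}\right)}{7} = \frac{9}{7} - - \frac{356}{222523} = \frac{9}{7} + \frac{356}{222523} = \frac{286457}{222523} \approx 1.2873$)
$- \frac{42641}{d} - \frac{11653}{I} = - \frac{42641}{-441} - \frac{11653}{\frac{286457}{222523}} = \left(-42641\right) \left(- \frac{1}{441}\right) - \frac{2593060519}{286457} = \frac{42641}{441} - \frac{2593060519}{286457} = - \frac{1131324875942}{126327537}$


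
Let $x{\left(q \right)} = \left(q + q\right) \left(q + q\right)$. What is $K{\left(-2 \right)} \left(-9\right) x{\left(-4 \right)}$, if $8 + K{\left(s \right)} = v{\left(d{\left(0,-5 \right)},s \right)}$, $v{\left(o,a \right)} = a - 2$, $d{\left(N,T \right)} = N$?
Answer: $6912$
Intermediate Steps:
$v{\left(o,a \right)} = -2 + a$ ($v{\left(o,a \right)} = a - 2 = -2 + a$)
$K{\left(s \right)} = -10 + s$ ($K{\left(s \right)} = -8 + \left(-2 + s\right) = -10 + s$)
$x{\left(q \right)} = 4 q^{2}$ ($x{\left(q \right)} = 2 q 2 q = 4 q^{2}$)
$K{\left(-2 \right)} \left(-9\right) x{\left(-4 \right)} = \left(-10 - 2\right) \left(-9\right) 4 \left(-4\right)^{2} = \left(-12\right) \left(-9\right) 4 \cdot 16 = 108 \cdot 64 = 6912$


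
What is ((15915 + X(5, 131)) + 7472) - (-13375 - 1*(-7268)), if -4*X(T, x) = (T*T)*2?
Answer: 58963/2 ≈ 29482.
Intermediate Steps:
X(T, x) = -T**2/2 (X(T, x) = -T*T*2/4 = -T**2*2/4 = -T**2/2)
((15915 + X(5, 131)) + 7472) - (-13375 - 1*(-7268)) = ((15915 - 1/2*5**2) + 7472) - (-13375 - 1*(-7268)) = ((15915 - 1/2*25) + 7472) - (-13375 + 7268) = ((15915 - 25/2) + 7472) - 1*(-6107) = (31805/2 + 7472) + 6107 = 46749/2 + 6107 = 58963/2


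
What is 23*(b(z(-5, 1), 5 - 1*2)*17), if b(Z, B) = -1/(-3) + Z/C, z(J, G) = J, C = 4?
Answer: -4301/12 ≈ -358.42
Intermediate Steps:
b(Z, B) = ⅓ + Z/4 (b(Z, B) = -1/(-3) + Z/4 = -1*(-⅓) + Z*(¼) = ⅓ + Z/4)
23*(b(z(-5, 1), 5 - 1*2)*17) = 23*((⅓ + (¼)*(-5))*17) = 23*((⅓ - 5/4)*17) = 23*(-11/12*17) = 23*(-187/12) = -4301/12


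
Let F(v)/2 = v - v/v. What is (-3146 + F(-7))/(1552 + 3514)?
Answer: -93/149 ≈ -0.62416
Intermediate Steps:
F(v) = -2 + 2*v (F(v) = 2*(v - v/v) = 2*(v - 1*1) = 2*(v - 1) = 2*(-1 + v) = -2 + 2*v)
(-3146 + F(-7))/(1552 + 3514) = (-3146 + (-2 + 2*(-7)))/(1552 + 3514) = (-3146 + (-2 - 14))/5066 = (-3146 - 16)*(1/5066) = -3162*1/5066 = -93/149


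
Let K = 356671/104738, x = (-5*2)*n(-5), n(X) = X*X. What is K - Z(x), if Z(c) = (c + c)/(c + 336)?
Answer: 41521353/4503734 ≈ 9.2193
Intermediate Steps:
n(X) = X²
x = -250 (x = -5*2*(-5)² = -10*25 = -250)
Z(c) = 2*c/(336 + c) (Z(c) = (2*c)/(336 + c) = 2*c/(336 + c))
K = 356671/104738 (K = 356671*(1/104738) = 356671/104738 ≈ 3.4054)
K - Z(x) = 356671/104738 - 2*(-250)/(336 - 250) = 356671/104738 - 2*(-250)/86 = 356671/104738 - 1*(-250/43) = 356671/104738 + 250/43 = 41521353/4503734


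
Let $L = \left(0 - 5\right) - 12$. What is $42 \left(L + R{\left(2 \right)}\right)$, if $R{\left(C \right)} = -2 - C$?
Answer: $-882$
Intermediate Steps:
$L = -17$ ($L = -5 - 12 = -17$)
$42 \left(L + R{\left(2 \right)}\right) = 42 \left(-17 - 4\right) = 42 \left(-21\right) = -882$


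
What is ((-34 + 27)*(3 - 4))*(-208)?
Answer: -1456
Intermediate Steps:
((-34 + 27)*(3 - 4))*(-208) = -7*(-1)*(-208) = 7*(-208) = -1456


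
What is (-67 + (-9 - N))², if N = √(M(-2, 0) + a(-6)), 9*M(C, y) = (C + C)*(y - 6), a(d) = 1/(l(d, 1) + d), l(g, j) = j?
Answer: (1140 + √555)²/225 ≈ 6017.2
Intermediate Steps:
a(d) = 1/(1 + d)
M(C, y) = 2*C*(-6 + y)/9 (M(C, y) = ((C + C)*(y - 6))/9 = ((2*C)*(-6 + y))/9 = (2*C*(-6 + y))/9 = 2*C*(-6 + y)/9)
N = √555/15 (N = √((2/9)*(-2)*(-6 + 0) + 1/(1 - 6)) = √((2/9)*(-2)*(-6) + 1/(-5)) = √(8/3 - ⅕) = √(37/15) = √555/15 ≈ 1.5706)
(-67 + (-9 - N))² = (-67 + (-9 - √555/15))² = (-76 - √555/15)²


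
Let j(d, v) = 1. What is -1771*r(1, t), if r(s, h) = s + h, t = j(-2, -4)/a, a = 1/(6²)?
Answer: -65527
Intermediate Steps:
a = 1/36 ≈ 0.027778
t = 36 (t = 1/(1/36) = 1*36 = 36)
r(s, h) = h + s
-1771*r(1, t) = -1771*(36 + 1) = -1771*37 = -65527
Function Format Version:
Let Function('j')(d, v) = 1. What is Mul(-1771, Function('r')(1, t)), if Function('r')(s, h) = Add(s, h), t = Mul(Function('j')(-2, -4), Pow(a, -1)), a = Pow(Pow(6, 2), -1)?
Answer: -65527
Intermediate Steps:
a = Rational(1, 36) (a = Pow(36, -1) = Rational(1, 36) ≈ 0.027778)
t = 36 (t = Mul(1, Pow(Rational(1, 36), -1)) = Mul(1, 36) = 36)
Function('r')(s, h) = Add(h, s)
Mul(-1771, Function('r')(1, t)) = Mul(-1771, Add(36, 1)) = Mul(-1771, 37) = -65527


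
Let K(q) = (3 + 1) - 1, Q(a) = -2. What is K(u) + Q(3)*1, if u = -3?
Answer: 1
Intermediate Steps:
K(q) = 3 (K(q) = 4 - 1 = 3)
K(u) + Q(3)*1 = 3 - 2*1 = 3 - 2 = 1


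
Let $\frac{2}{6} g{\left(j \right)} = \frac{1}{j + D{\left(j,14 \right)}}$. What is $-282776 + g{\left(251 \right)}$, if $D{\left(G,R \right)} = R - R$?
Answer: $- \frac{70976773}{251} \approx -2.8278 \cdot 10^{5}$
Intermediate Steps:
$D{\left(G,R \right)} = 0$
$g{\left(j \right)} = \frac{3}{j}$ ($g{\left(j \right)} = \frac{3}{j + 0} = \frac{3}{j}$)
$-282776 + g{\left(251 \right)} = -282776 + \frac{3}{251} = - \frac{70976773}{251}$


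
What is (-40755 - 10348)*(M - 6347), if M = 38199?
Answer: -1627732756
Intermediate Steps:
(-40755 - 10348)*(M - 6347) = (-40755 - 10348)*(38199 - 6347) = -51103*31852 = -1627732756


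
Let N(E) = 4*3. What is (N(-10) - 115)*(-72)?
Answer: 7416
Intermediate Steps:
N(E) = 12
(N(-10) - 115)*(-72) = (12 - 115)*(-72) = -103*(-72) = 7416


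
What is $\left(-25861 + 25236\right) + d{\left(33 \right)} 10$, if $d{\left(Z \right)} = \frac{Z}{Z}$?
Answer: $-615$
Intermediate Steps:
$d{\left(Z \right)} = 1$
$\left(-25861 + 25236\right) + d{\left(33 \right)} 10 = \left(-25861 + 25236\right) + 1 \cdot 10 = -625 + 10 = -615$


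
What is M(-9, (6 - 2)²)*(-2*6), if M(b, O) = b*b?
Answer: -972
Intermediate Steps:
M(b, O) = b²
M(-9, (6 - 2)²)*(-2*6) = (-9)²*(-2*6) = 81*(-12) = -972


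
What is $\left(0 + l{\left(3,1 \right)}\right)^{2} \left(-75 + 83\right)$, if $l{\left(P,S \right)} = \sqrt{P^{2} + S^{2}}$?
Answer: $80$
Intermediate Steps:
$\left(0 + l{\left(3,1 \right)}\right)^{2} \left(-75 + 83\right) = \left(0 + \sqrt{3^{2} + 1^{2}}\right)^{2} \left(-75 + 83\right) = \left(0 + \sqrt{9 + 1}\right)^{2} \cdot 8 = \left(0 + \sqrt{10}\right)^{2} \cdot 8 = \left(\sqrt{10}\right)^{2} \cdot 8 = 10 \cdot 8 = 80$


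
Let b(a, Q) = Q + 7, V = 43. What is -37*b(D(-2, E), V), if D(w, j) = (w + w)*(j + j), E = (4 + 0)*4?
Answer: -1850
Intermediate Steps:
E = 16 (E = 4*4 = 16)
D(w, j) = 4*j*w (D(w, j) = (2*w)*(2*j) = 4*j*w)
b(a, Q) = 7 + Q
-37*b(D(-2, E), V) = -37*(7 + 43) = -37*50 = -1850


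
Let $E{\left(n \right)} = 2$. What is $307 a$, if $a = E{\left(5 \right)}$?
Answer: $614$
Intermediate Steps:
$a = 2$
$307 a = 307 \cdot 2 = 614$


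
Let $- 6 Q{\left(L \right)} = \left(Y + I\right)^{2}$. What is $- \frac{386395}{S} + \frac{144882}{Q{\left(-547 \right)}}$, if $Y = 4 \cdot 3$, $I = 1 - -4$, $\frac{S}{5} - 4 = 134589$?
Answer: $- \frac{117022951787}{38897377} \approx -3008.5$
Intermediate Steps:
$S = 672965$ ($S = 20 + 5 \cdot 134589 = 20 + 672945 = 672965$)
$I = 5$ ($I = 1 + 4 = 5$)
$Y = 12$
$Q{\left(L \right)} = - \frac{289}{6}$ ($Q{\left(L \right)} = - \frac{\left(12 + 5\right)^{2}}{6} = - \frac{17^{2}}{6} = \left(- \frac{1}{6}\right) 289 = - \frac{289}{6}$)
$- \frac{386395}{S} + \frac{144882}{Q{\left(-547 \right)}} = - \frac{386395}{672965} + \frac{144882}{- \frac{289}{6}} = \left(-386395\right) \frac{1}{672965} + 144882 \left(- \frac{6}{289}\right) = - \frac{77279}{134593} - \frac{869292}{289} = - \frac{117022951787}{38897377}$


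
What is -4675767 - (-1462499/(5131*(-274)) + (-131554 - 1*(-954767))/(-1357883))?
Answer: -8926225016126024529/1909039562402 ≈ -4.6758e+6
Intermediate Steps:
-4675767 - (-1462499/(5131*(-274)) + (-131554 - 1*(-954767))/(-1357883)) = -4675767 - (-1462499/(-1405894) + (-131554 + 954767)*(-1/1357883)) = -4675767 - (-1462499*(-1/1405894) + 823213*(-1/1357883)) = -4675767 - (1462499/1405894 - 823213/1357883) = -4675767 - 1*828552312195/1909039562402 = -4675767 - 828552312195/1909039562402 = -8926225016126024529/1909039562402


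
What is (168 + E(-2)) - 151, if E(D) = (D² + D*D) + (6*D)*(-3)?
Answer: 61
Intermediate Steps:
E(D) = -18*D + 2*D² (E(D) = (D² + D²) - 18*D = 2*D² - 18*D = -18*D + 2*D²)
(168 + E(-2)) - 151 = (168 + 2*(-2)*(-9 - 2)) - 151 = (168 + 2*(-2)*(-11)) - 151 = (168 + 44) - 151 = 212 - 151 = 61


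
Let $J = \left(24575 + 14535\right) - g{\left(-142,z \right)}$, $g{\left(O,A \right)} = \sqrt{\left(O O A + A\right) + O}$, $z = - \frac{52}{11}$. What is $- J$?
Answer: $-39110 + \frac{i \sqrt{11551562}}{11} \approx -39110.0 + 308.98 i$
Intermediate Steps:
$z = - \frac{52}{11}$ ($z = \left(-52\right) \frac{1}{11} = - \frac{52}{11} \approx -4.7273$)
$g{\left(O,A \right)} = \sqrt{A + O + A O^{2}}$ ($g{\left(O,A \right)} = \sqrt{\left(O^{2} A + A\right) + O} = \sqrt{\left(A O^{2} + A\right) + O} = \sqrt{\left(A + A O^{2}\right) + O} = \sqrt{A + O + A O^{2}}$)
$J = 39110 - \frac{i \sqrt{11551562}}{11}$ ($J = \left(24575 + 14535\right) - \sqrt{- \frac{52}{11} - 142 - \frac{52 \left(-142\right)^{2}}{11}} = 39110 - \sqrt{- \frac{52}{11} - 142 - \frac{1048528}{11}} = 39110 - \sqrt{- \frac{1050142}{11}} = 39110 - \frac{i \sqrt{11551562}}{11} \approx 39110.0 - 308.98 i$)
$- J = - (39110 - \frac{i \sqrt{11551562}}{11}) = -39110 + \frac{i \sqrt{11551562}}{11}$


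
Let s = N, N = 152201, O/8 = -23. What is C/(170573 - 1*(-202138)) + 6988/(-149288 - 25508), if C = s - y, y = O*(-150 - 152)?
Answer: 1190546450/5429032663 ≈ 0.21929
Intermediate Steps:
O = -184 (O = 8*(-23) = -184)
y = 55568 (y = -184*(-150 - 152) = -184*(-302) = 55568)
s = 152201
C = 96633 (C = 152201 - 1*55568 = 152201 - 55568 = 96633)
C/(170573 - 1*(-202138)) + 6988/(-149288 - 25508) = 96633/(170573 - 1*(-202138)) + 6988/(-149288 - 25508) = 96633/(170573 + 202138) + 6988/(-174796) = 96633/372711 + 6988*(-1/174796) = 96633*(1/372711) - 1747/43699 = 32211/124237 - 1747/43699 = 1190546450/5429032663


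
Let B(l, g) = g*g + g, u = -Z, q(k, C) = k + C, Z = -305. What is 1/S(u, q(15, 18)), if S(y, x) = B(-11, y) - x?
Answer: 1/93297 ≈ 1.0718e-5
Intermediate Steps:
q(k, C) = C + k
u = 305 (u = -1*(-305) = 305)
B(l, g) = g + g**2 (B(l, g) = g**2 + g = g + g**2)
S(y, x) = -x + y*(1 + y) (S(y, x) = y*(1 + y) - x = -x + y*(1 + y))
1/S(u, q(15, 18)) = 1/(-(18 + 15) + 305*(1 + 305)) = 1/(-1*33 + 305*306) = 1/(-33 + 93330) = 1/93297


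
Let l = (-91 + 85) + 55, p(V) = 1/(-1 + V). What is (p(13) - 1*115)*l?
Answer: -67571/12 ≈ -5630.9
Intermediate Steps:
l = 49 (l = -6 + 55 = 49)
(p(13) - 1*115)*l = (1/(-1 + 13) - 1*115)*49 = (1/12 - 115)*49 = -1379/12*49 = -67571/12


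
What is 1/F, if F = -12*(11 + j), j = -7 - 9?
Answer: 1/60 ≈ 0.016667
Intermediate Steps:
j = -16
F = 60 (F = -12*(11 - 16) = -12*(-5) = 60)
1/F = 1/60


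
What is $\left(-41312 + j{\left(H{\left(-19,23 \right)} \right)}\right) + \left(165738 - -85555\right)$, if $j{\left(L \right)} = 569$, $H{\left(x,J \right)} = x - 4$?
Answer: $210550$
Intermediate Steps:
$H{\left(x,J \right)} = -4 + x$
$\left(-41312 + j{\left(H{\left(-19,23 \right)} \right)}\right) + \left(165738 - -85555\right) = \left(-41312 + 569\right) + \left(165738 - -85555\right) = -40743 + \left(165738 + 85555\right) = -40743 + 251293 = 210550$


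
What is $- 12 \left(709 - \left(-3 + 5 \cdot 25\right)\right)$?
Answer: $-7044$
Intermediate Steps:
$- 12 \left(709 - \left(-3 + 5 \cdot 25\right)\right) = - 12 \left(709 - \left(-3 + 125\right)\right) = - 12 \left(709 - 122\right) = \left(-12\right) 587 = -7044$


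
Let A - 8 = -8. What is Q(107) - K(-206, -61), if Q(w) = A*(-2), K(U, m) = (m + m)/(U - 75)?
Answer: -122/281 ≈ -0.43416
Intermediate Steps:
A = 0 (A = 8 - 8 = 0)
K(U, m) = 2*m/(-75 + U) (K(U, m) = (2*m)/(-75 + U) = 2*m/(-75 + U))
Q(w) = 0 (Q(w) = 0*(-2) = 0)
Q(107) - K(-206, -61) = 0 - 2*(-61)/(-75 - 206) = 0 - 2*(-61)/(-281) = 0 - 2*(-61)*(-1)/281 = 0 - 1*122/281 = 0 - 122/281 = -122/281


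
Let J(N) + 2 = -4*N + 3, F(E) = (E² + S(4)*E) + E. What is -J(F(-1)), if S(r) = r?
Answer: -17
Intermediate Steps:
F(E) = E² + 5*E (F(E) = (E² + 4*E) + E = E² + 5*E)
J(N) = 1 - 4*N (J(N) = -2 + (-4*N + 3) = -2 + (3 - 4*N) = 1 - 4*N)
-J(F(-1)) = -(1 - (-4)*(5 - 1)) = -(1 - (-4)*4) = -(1 - 4*(-4)) = -(1 + 16) = -1*17 = -17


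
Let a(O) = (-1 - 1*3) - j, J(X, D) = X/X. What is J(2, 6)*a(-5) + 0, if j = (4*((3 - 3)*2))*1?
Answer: -4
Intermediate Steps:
j = 0 (j = (4*(0*2))*1 = (4*0)*1 = 0*1 = 0)
J(X, D) = 1
a(O) = -4 (a(O) = (-1 - 1*3) - 1*0 = (-1 - 3) + 0 = -4 + 0 = -4)
J(2, 6)*a(-5) + 0 = 1*(-4) + 0 = -4 + 0 = -4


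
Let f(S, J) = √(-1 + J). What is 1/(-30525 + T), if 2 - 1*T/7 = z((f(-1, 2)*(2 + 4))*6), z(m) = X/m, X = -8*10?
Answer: -9/274459 ≈ -3.2792e-5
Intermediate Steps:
X = -80
z(m) = -80/m
T = 266/9 (T = 14 - (-560)/((√(-1 + 2)*(2 + 4))*6) = 14 - (-560)/((√1*6)*6) = 14 - (-560)/((1*6)*6) = 14 - (-560)/(6*6) = 14 - (-560)/36 = 14 - 7*(-20/9) = 14 + 140/9 = 266/9 ≈ 29.556)
1/(-30525 + T) = 1/(-30525 + 266/9) = 1/(-274459/9) = -9/274459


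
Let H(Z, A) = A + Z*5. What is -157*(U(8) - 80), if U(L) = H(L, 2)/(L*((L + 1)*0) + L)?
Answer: 46943/4 ≈ 11736.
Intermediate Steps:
H(Z, A) = A + 5*Z
U(L) = (2 + 5*L)/L (U(L) = (2 + 5*L)/(L*((L + 1)*0) + L) = (2 + 5*L)/(L*((1 + L)*0) + L) = (2 + 5*L)/(L*0 + L) = (2 + 5*L)/(0 + L) = (2 + 5*L)/L)
-157*(U(8) - 80) = -157*((5 + 2/8) - 80) = -157*((5 + 2*(1/8)) - 80) = -157*((5 + 1/4) - 80) = -157*(21/4 - 80) = -157*(-299/4) = 46943/4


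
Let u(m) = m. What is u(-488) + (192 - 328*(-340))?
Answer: 111224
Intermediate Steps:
u(-488) + (192 - 328*(-340)) = -488 + (192 - 328*(-340)) = -488 + (192 + 111520) = -488 + 111712 = 111224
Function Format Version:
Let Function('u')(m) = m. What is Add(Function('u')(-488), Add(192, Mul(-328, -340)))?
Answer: 111224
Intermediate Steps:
Add(Function('u')(-488), Add(192, Mul(-328, -340))) = Add(-488, Add(192, Mul(-328, -340))) = Add(-488, Add(192, 111520)) = Add(-488, 111712) = 111224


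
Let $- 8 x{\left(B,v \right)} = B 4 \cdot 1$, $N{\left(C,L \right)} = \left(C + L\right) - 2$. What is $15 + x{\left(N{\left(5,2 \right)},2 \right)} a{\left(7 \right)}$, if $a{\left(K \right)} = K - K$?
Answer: $15$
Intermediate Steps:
$a{\left(K \right)} = 0$
$N{\left(C,L \right)} = -2 + C + L$
$x{\left(B,v \right)} = - \frac{B}{2}$ ($x{\left(B,v \right)} = - \frac{B 4 \cdot 1}{8} = - \frac{4 B 1}{8} = - \frac{4 B}{8} = - \frac{B}{2}$)
$15 + x{\left(N{\left(5,2 \right)},2 \right)} a{\left(7 \right)} = 15 + - \frac{-2 + 5 + 2}{2} \cdot 0 = 15 + \left(- \frac{1}{2}\right) 5 \cdot 0 = 15 - 0 = 15 + 0 = 15$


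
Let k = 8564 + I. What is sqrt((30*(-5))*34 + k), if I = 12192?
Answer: 2*sqrt(3914) ≈ 125.12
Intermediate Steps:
k = 20756 (k = 8564 + 12192 = 20756)
sqrt((30*(-5))*34 + k) = sqrt((30*(-5))*34 + 20756) = sqrt(-150*34 + 20756) = sqrt(-5100 + 20756) = sqrt(15656) = 2*sqrt(3914)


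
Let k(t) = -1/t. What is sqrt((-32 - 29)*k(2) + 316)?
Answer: 3*sqrt(154)/2 ≈ 18.615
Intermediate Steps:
sqrt((-32 - 29)*k(2) + 316) = sqrt((-32 - 29)*(-1/2) + 316) = sqrt(-(-61)/2 + 316) = sqrt(-61*(-1/2) + 316) = sqrt(61/2 + 316) = sqrt(693/2) = 3*sqrt(154)/2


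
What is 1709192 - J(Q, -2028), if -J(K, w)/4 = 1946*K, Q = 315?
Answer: 4161152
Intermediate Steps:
J(K, w) = -7784*K
1709192 - J(Q, -2028) = 1709192 - (-7784)*315 = 1709192 - 1*(-2451960) = 1709192 + 2451960 = 4161152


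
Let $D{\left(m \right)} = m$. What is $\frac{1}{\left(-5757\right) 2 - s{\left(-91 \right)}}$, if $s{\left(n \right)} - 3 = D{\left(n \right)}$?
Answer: $- \frac{1}{11426} \approx -8.752 \cdot 10^{-5}$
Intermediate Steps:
$s{\left(n \right)} = 3 + n$
$\frac{1}{\left(-5757\right) 2 - s{\left(-91 \right)}} = \frac{1}{\left(-5757\right) 2 - \left(3 - 91\right)} = \frac{1}{-11514 - -88} = \frac{1}{-11514 + 88} = \frac{1}{-11426} = - \frac{1}{11426}$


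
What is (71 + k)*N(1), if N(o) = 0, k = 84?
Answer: 0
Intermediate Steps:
(71 + k)*N(1) = (71 + 84)*0 = 155*0 = 0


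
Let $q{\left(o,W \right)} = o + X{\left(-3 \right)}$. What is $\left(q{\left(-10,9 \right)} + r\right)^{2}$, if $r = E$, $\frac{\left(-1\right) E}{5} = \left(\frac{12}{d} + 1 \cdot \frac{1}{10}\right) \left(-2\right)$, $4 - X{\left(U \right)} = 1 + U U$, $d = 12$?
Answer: $25$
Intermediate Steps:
$X{\left(U \right)} = 3 - U^{2}$ ($X{\left(U \right)} = 4 - \left(1 + U U\right) = 4 - \left(1 + U^{2}\right) = 3 - U^{2}$)
$q{\left(o,W \right)} = -6 + o$ ($q{\left(o,W \right)} = o + \left(3 - \left(-3\right)^{2}\right) = o + \left(3 - 9\right) = o - 6 = -6 + o$)
$E = 11$ ($E = - 5 \left(\frac{12}{12} + 1 \cdot \frac{1}{10}\right) \left(-2\right) = - 5 \left(12 \cdot \frac{1}{12} + 1 \cdot \frac{1}{10}\right) \left(-2\right) = - 5 \left(1 + \frac{1}{10}\right) \left(-2\right) = - 5 \cdot \frac{11}{10} \left(-2\right) = \left(-5\right) \left(- \frac{11}{5}\right) = 11$)
$r = 11$
$\left(q{\left(-10,9 \right)} + r\right)^{2} = \left(\left(-6 - 10\right) + 11\right)^{2} = \left(-16 + 11\right)^{2} = \left(-5\right)^{2} = 25$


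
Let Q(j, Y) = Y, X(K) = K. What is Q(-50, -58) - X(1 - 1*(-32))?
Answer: -91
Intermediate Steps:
Q(-50, -58) - X(1 - 1*(-32)) = -58 - (1 - 1*(-32)) = -58 - (1 + 32) = -58 - 1*33 = -58 - 33 = -91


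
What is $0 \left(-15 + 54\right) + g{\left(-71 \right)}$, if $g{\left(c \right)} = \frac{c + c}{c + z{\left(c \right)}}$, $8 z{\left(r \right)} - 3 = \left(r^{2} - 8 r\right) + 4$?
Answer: $- \frac{142}{631} \approx -0.22504$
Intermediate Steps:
$z{\left(r \right)} = \frac{7}{8} - r + \frac{r^{2}}{8}$ ($z{\left(r \right)} = \frac{3}{8} + \frac{\left(r^{2} - 8 r\right) + 4}{8} = \frac{3}{8} + \frac{4 + r^{2} - 8 r}{8} = \frac{3}{8} + \left(\frac{1}{2} - r + \frac{r^{2}}{8}\right) = \frac{7}{8} - r + \frac{r^{2}}{8}$)
$g{\left(c \right)} = \frac{2 c}{\frac{7}{8} + \frac{c^{2}}{8}}$ ($g{\left(c \right)} = \frac{c + c}{c + \left(\frac{7}{8} - c + \frac{c^{2}}{8}\right)} = \frac{2 c}{\frac{7}{8} + \frac{c^{2}}{8}}$)
$0 \left(-15 + 54\right) + g{\left(-71 \right)} = 0 \left(-15 + 54\right) + 16 \left(-71\right) \frac{1}{7 + \left(-71\right)^{2}} = 0 \cdot 39 + 16 \left(-71\right) \frac{1}{7 + 5041} = 0 + 16 \left(-71\right) \frac{1}{5048} = 0 - \frac{142}{631} = - \frac{142}{631}$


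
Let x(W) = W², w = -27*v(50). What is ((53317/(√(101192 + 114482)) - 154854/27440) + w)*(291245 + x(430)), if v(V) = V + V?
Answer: -505005195969/392 + 25386622965*√215674/215674 ≈ -1.2336e+9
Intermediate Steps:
v(V) = 2*V
w = -2700 (w = -54*50 = -27*100 = -2700)
((53317/(√(101192 + 114482)) - 154854/27440) + w)*(291245 + x(430)) = ((53317/(√(101192 + 114482)) - 154854/27440) - 2700)*(291245 + 430²) = ((53317/(√215674) - 154854*1/27440) - 2700)*(291245 + 184900) = ((53317*(√215674/215674) - 11061/1960) - 2700)*476145 = ((53317*√215674/215674 - 11061/1960) - 2700)*476145 = ((-11061/1960 + 53317*√215674/215674) - 2700)*476145 = (-5303061/1960 + 53317*√215674/215674)*476145 = -505005195969/392 + 25386622965*√215674/215674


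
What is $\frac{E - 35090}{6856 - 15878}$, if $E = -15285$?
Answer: $\frac{3875}{694} \approx 5.5836$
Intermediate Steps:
$\frac{E - 35090}{6856 - 15878} = \frac{-15285 - 35090}{6856 - 15878} = - \frac{50375}{-9022} = \left(-50375\right) \left(- \frac{1}{9022}\right) = \frac{3875}{694}$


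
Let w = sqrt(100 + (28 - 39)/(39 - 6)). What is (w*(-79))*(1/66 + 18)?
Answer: -93931*sqrt(897)/198 ≈ -14208.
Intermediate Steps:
w = sqrt(897)/3 (w = sqrt(100 - 11/33) = sqrt(100 - 11*1/33) = sqrt(100 - 1/3) = sqrt(299/3) = sqrt(897)/3 ≈ 9.9833)
(w*(-79))*(1/66 + 18) = ((sqrt(897)/3)*(-79))*(1/66 + 18) = (-79*sqrt(897)/3)*(1/66 + 18) = -79*sqrt(897)/3*(1189/66) = -93931*sqrt(897)/198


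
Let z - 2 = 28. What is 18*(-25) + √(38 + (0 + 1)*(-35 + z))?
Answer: -450 + √33 ≈ -444.26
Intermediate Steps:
z = 30 (z = 2 + 28 = 30)
18*(-25) + √(38 + (0 + 1)*(-35 + z)) = 18*(-25) + √(38 + (0 + 1)*(-35 + 30)) = -450 + √(38 + 1*(-5)) = -450 + √(38 - 5) = -450 + √33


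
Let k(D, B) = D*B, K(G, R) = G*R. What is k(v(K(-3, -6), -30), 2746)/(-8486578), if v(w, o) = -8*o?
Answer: -329520/4243289 ≈ -0.077657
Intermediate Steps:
k(D, B) = B*D
k(v(K(-3, -6), -30), 2746)/(-8486578) = (2746*(-8*(-30)))/(-8486578) = (2746*240)*(-1/8486578) = 659040*(-1/8486578) = -329520/4243289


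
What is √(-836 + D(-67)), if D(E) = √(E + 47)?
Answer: √(-836 + 2*I*√5) ≈ 0.07734 + 28.914*I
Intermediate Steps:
D(E) = √(47 + E)
√(-836 + D(-67)) = √(-836 + √(47 - 67)) = √(-836 + √(-20)) = √(-836 + 2*I*√5)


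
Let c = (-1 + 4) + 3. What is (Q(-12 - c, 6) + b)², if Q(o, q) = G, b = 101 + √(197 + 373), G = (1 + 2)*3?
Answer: (110 + √570)² ≈ 17922.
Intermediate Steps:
G = 9 (G = 3*3 = 9)
c = 6 (c = 3 + 3 = 6)
b = 101 + √570 ≈ 124.87
Q(o, q) = 9
(Q(-12 - c, 6) + b)² = (9 + (101 + √570))² = (110 + √570)²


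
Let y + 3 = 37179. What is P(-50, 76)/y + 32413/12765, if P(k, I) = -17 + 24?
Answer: 133897227/52727960 ≈ 2.5394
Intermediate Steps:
P(k, I) = 7
y = 37176 (y = -3 + 37179 = 37176)
P(-50, 76)/y + 32413/12765 = 7/37176 + 32413/12765 = 133897227/52727960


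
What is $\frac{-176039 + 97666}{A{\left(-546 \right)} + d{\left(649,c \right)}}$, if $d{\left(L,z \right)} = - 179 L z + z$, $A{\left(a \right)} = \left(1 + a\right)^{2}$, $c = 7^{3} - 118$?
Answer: $\frac{78373}{25841225} \approx 0.0030329$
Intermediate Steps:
$c = 225$ ($c = 343 - 118 = 225$)
$d{\left(L,z \right)} = z - 179 L z$ ($d{\left(L,z \right)} = - 179 L z + z = z - 179 L z$)
$\frac{-176039 + 97666}{A{\left(-546 \right)} + d{\left(649,c \right)}} = \frac{-176039 + 97666}{\left(1 - 546\right)^{2} + 225 \left(1 - 116171\right)} = - \frac{78373}{\left(-545\right)^{2} + 225 \left(1 - 116171\right)} = - \frac{78373}{297025 + 225 \left(-116170\right)} = - \frac{78373}{297025 - 26138250} = - \frac{78373}{-25841225} = \left(-78373\right) \left(- \frac{1}{25841225}\right) = \frac{78373}{25841225}$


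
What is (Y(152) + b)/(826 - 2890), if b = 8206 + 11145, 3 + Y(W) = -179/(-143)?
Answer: -2766943/295152 ≈ -9.3746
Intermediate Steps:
Y(W) = -250/143 (Y(W) = -3 - 179/(-143) = -3 - 179*(-1/143) = -3 + 179/143 = -250/143)
b = 19351
(Y(152) + b)/(826 - 2890) = (-250/143 + 19351)/(826 - 2890) = (2766943/143)/(-2064) = (2766943/143)*(-1/2064) = -2766943/295152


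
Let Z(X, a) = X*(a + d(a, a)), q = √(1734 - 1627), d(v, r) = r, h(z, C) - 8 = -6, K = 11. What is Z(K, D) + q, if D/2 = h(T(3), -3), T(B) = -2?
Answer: 88 + √107 ≈ 98.344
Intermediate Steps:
h(z, C) = 2 (h(z, C) = 8 - 6 = 2)
D = 4 (D = 2*2 = 4)
q = √107 ≈ 10.344
Z(X, a) = 2*X*a (Z(X, a) = X*(a + a) = X*(2*a) = 2*X*a)
Z(K, D) + q = 2*11*4 + √107 = 88 + √107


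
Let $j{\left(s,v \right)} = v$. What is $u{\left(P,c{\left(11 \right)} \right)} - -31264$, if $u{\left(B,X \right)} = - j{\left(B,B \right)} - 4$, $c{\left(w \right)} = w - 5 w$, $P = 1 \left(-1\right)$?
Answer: $31261$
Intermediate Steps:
$P = -1$
$c{\left(w \right)} = - 4 w$
$u{\left(B,X \right)} = -4 - B$ ($u{\left(B,X \right)} = - B - 4 = -4 - B$)
$u{\left(P,c{\left(11 \right)} \right)} - -31264 = \left(-4 - -1\right) - -31264 = \left(-4 + 1\right) + 31264 = -3 + 31264 = 31261$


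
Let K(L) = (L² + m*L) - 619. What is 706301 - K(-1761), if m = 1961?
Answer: 1059120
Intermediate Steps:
K(L) = -619 + L² + 1961*L (K(L) = (L² + 1961*L) - 619 = -619 + L² + 1961*L)
706301 - K(-1761) = 706301 - (-619 + (-1761)² + 1961*(-1761)) = 706301 - (-619 + 3101121 - 3453321) = 706301 - 1*(-352819) = 706301 + 352819 = 1059120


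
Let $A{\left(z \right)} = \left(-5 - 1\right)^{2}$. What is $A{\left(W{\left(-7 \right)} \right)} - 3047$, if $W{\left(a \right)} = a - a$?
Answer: $-3011$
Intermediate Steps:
$W{\left(a \right)} = 0$
$A{\left(z \right)} = 36$ ($A{\left(z \right)} = \left(-6\right)^{2} = 36$)
$A{\left(W{\left(-7 \right)} \right)} - 3047 = 36 - 3047 = -3011$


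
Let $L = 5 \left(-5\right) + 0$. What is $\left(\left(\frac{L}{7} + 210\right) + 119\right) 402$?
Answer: $\frac{915756}{7} \approx 1.3082 \cdot 10^{5}$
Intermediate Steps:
$L = -25$ ($L = -25 + 0 = -25$)
$\left(\left(\frac{L}{7} + 210\right) + 119\right) 402 = \left(\left(\frac{1}{7} \left(-25\right) + 210\right) + 119\right) 402 = \left(\left(- \frac{25}{7} + 210\right) + 119\right) 402 = \left(\frac{1445}{7} + 119\right) 402 = \frac{2278}{7} \cdot 402 = \frac{915756}{7}$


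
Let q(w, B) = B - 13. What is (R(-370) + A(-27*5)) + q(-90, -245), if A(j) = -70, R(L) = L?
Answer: -698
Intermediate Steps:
q(w, B) = -13 + B
(R(-370) + A(-27*5)) + q(-90, -245) = (-370 - 70) + (-13 - 245) = -440 - 258 = -698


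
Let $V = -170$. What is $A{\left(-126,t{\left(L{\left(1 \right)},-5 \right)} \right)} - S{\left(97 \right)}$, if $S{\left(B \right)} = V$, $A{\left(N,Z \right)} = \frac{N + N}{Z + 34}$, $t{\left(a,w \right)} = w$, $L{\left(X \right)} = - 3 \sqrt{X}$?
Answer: $\frac{4678}{29} \approx 161.31$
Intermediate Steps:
$A{\left(N,Z \right)} = \frac{2 N}{34 + Z}$
$S{\left(B \right)} = -170$
$A{\left(-126,t{\left(L{\left(1 \right)},-5 \right)} \right)} - S{\left(97 \right)} = 2 \left(-126\right) \frac{1}{34 - 5} - -170 = 2 \left(-126\right) \frac{1}{29} + 170 = - \frac{252}{29} + 170 = \frac{4678}{29}$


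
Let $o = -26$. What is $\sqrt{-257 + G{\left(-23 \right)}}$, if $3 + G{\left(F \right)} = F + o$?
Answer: $i \sqrt{309} \approx 17.578 i$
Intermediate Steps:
$G{\left(F \right)} = -29 + F$ ($G{\left(F \right)} = -3 + \left(F - 26\right) = -3 + \left(-26 + F\right) = -29 + F$)
$\sqrt{-257 + G{\left(-23 \right)}} = \sqrt{-257 - 52} = \sqrt{-309} = i \sqrt{309}$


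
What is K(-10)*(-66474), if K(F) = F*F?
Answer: -6647400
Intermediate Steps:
K(F) = F**2
K(-10)*(-66474) = (-10)**2*(-66474) = 100*(-66474) = -6647400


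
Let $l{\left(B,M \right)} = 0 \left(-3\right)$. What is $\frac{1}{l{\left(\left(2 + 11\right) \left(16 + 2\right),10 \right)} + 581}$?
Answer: $\frac{1}{581} \approx 0.0017212$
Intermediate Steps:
$l{\left(B,M \right)} = 0$
$\frac{1}{l{\left(\left(2 + 11\right) \left(16 + 2\right),10 \right)} + 581} = \frac{1}{0 + 581} = \frac{1}{581}$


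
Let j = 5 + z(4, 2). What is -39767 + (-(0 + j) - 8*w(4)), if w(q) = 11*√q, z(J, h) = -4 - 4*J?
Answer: -39928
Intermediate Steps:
j = -15 (j = 5 + (-4 - 4*4) = 5 + (-4 - 16) = 5 - 20 = -15)
-39767 + (-(0 + j) - 8*w(4)) = -39767 + (-(0 - 15) - 88*√4) = -39767 + (-1*(-15) - 88*2) = -39767 + (15 - 8*22) = -39767 + (15 - 176) = -39767 - 161 = -39928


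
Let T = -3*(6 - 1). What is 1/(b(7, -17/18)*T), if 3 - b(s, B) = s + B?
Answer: 6/275 ≈ 0.021818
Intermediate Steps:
b(s, B) = 3 - B - s (b(s, B) = 3 - (s + B) = 3 - (B + s) = 3 + (-B - s) = 3 - B - s)
T = -15 (T = -3*5 = -15)
1/(b(7, -17/18)*T) = 1/((3 - (-17)/18 - 1*7)*(-15)) = 1/((3 - (-17)/18 - 7)*(-15)) = 1/((3 - 1*(-17/18) - 7)*(-15)) = 1/((3 + 17/18 - 7)*(-15)) = 1/(-55/18*(-15)) = 1/(275/6) = 6/275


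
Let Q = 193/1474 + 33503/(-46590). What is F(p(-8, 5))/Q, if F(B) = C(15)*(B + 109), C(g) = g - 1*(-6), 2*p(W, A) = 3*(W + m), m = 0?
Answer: -34972061355/10097888 ≈ -3463.3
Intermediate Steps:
p(W, A) = 3*W/2 (p(W, A) = (3*(W + 0))/2 = (3*W)/2 = 3*W/2)
Q = -10097888/17168415 (Q = 193*(1/1474) + 33503*(-1/46590) = 193/1474 - 33503/46590 = -10097888/17168415 ≈ -0.58817)
C(g) = 6 + g (C(g) = g + 6 = 6 + g)
F(B) = 2289 + 21*B (F(B) = (6 + 15)*(B + 109) = 21*(109 + B) = 2289 + 21*B)
F(p(-8, 5))/Q = (2289 + 21*((3/2)*(-8)))/(-10097888/17168415) = (2289 + 21*(-12))*(-17168415/10097888) = (2289 - 252)*(-17168415/10097888) = 2037*(-17168415/10097888) = -34972061355/10097888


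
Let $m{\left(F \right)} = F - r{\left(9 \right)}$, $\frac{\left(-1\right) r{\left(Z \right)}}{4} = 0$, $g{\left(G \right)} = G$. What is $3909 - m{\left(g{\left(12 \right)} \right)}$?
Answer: $3897$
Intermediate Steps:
$r{\left(Z \right)} = 0$ ($r{\left(Z \right)} = \left(-4\right) 0 = 0$)
$m{\left(F \right)} = F$ ($m{\left(F \right)} = F - 0 = F + 0 = F$)
$3909 - m{\left(g{\left(12 \right)} \right)} = 3909 - 12 = 3897$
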